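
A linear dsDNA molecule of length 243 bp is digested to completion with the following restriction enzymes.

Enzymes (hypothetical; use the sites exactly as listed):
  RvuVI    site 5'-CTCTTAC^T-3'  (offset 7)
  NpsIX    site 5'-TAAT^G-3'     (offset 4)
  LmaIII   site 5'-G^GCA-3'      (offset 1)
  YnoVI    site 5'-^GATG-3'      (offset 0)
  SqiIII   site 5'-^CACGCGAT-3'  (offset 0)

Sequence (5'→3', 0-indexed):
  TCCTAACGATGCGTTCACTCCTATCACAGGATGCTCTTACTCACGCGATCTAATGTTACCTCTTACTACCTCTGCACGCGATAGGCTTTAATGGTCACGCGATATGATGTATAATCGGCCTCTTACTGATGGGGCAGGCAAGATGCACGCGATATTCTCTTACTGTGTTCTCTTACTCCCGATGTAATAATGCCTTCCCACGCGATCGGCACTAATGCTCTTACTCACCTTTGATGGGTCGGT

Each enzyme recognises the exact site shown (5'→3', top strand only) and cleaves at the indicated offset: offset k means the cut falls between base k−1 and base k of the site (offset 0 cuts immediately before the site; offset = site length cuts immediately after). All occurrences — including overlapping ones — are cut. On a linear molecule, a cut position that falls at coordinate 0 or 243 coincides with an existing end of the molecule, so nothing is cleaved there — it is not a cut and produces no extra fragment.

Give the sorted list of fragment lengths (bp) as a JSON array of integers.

Per-enzyme occurrences:
  RvuVI CTCTTACT/7: at [33, 59, 119, 156, 169, 217] ⇒ [40, 66, 126, 163, 176, 224]
  NpsIX TAATG/4: at [50, 88, 187, 212] ⇒ [54, 92, 191, 216]
  LmaIII GGCA/1: at [132, 136, 207] ⇒ [133, 137, 208]
  YnoVI GATG/0: at [7, 29, 105, 127, 141, 180, 232] ⇒ [7, 29, 105, 127, 141, 180, 232]
  SqiIII CACGCGAT/0: at [41, 74, 95, 145, 198] ⇒ [41, 74, 95, 145, 198]

Pooled cuts: [7, 29, 40, 41, 54, 66, 74, 92, 95, 105, 126, 127, 133, 137, 141, 145, 163, 176, 180, 191, 198, 208, 216, 224, 232]

Fragments:
  [0,7): 7 bp
  [7,29): 22 bp
  [29,40): 11 bp
  [40,41): 1 bp
  [41,54): 13 bp
  [54,66): 12 bp
  [66,74): 8 bp
  [74,92): 18 bp
  [92,95): 3 bp
  [95,105): 10 bp
  [105,126): 21 bp
  [126,127): 1 bp
  [127,133): 6 bp
  [133,137): 4 bp
  [137,141): 4 bp
  [141,145): 4 bp
  [145,163): 18 bp
  [163,176): 13 bp
  [176,180): 4 bp
  [180,191): 11 bp
  [191,198): 7 bp
  [198,208): 10 bp
  [208,216): 8 bp
  [216,224): 8 bp
  [224,232): 8 bp
  [232,243): 11 bp

[1,1,3,4,4,4,4,6,7,7,8,8,8,8,10,10,11,11,11,12,13,13,18,18,21,22]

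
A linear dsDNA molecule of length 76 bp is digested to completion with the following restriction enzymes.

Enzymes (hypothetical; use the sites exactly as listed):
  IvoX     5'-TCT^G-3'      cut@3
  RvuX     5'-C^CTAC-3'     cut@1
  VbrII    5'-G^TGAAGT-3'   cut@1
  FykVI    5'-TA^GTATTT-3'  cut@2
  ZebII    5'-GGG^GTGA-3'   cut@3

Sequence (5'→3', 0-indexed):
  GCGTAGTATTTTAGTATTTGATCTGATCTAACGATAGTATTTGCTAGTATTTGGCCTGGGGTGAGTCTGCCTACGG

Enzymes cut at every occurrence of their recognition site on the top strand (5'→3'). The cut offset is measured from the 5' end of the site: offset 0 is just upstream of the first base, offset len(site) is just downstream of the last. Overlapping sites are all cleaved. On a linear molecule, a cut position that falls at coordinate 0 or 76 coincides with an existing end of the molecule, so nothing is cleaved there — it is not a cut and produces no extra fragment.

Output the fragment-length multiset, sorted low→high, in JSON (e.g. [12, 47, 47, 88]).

Per-enzyme occurrences:
  IvoX TCTG/3: at [21, 65] ⇒ [24, 68]
  RvuX CCTAC/1: at [69] ⇒ [70]
  VbrII (GTGAAGT, off=1): no sites
  FykVI TAGTATTT/2: at [3, 11, 34, 44] ⇒ [5, 13, 36, 46]
  ZebII GGGGTGA/3: at [57] ⇒ [60]

Pooled cuts: [5, 13, 24, 36, 46, 60, 68, 70]

Fragments:
  [0,5): 5 bp
  [5,13): 8 bp
  [13,24): 11 bp
  [24,36): 12 bp
  [36,46): 10 bp
  [46,60): 14 bp
  [60,68): 8 bp
  [68,70): 2 bp
  [70,76): 6 bp

[2,5,6,8,8,10,11,12,14]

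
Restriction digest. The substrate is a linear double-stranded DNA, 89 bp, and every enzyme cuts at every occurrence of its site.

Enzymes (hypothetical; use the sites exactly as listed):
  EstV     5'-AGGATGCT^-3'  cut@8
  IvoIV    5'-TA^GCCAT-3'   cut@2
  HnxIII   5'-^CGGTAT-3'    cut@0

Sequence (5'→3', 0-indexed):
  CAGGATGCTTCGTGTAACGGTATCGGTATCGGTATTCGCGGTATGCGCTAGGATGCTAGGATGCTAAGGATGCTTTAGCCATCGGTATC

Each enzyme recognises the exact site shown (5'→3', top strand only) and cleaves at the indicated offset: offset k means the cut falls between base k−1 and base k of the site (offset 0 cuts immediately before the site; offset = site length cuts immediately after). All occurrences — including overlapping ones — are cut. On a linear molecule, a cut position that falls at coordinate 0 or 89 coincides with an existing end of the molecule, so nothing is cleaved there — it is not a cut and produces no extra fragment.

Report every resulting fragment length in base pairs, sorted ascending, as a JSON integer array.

Per-enzyme occurrences:
  EstV (AGGATGCT, off=8): starts [1, 49, 57, 66] → cuts [9, 57, 65, 74]
  IvoIV (TAGCCAT, off=2): starts [75] → cuts [77]
  HnxIII (CGGTAT, off=0): starts [17, 23, 29, 38, 82] → cuts [17, 23, 29, 38, 82]

All cut coordinates (distinct, sorted): [9, 17, 23, 29, 38, 57, 65, 74, 77, 82]

Fragment lengths:
  [0,9): 9 bp
  [9,17): 8 bp
  [17,23): 6 bp
  [23,29): 6 bp
  [29,38): 9 bp
  [38,57): 19 bp
  [57,65): 8 bp
  [65,74): 9 bp
  [74,77): 3 bp
  [77,82): 5 bp
  [82,89): 7 bp

[3,5,6,6,7,8,8,9,9,9,19]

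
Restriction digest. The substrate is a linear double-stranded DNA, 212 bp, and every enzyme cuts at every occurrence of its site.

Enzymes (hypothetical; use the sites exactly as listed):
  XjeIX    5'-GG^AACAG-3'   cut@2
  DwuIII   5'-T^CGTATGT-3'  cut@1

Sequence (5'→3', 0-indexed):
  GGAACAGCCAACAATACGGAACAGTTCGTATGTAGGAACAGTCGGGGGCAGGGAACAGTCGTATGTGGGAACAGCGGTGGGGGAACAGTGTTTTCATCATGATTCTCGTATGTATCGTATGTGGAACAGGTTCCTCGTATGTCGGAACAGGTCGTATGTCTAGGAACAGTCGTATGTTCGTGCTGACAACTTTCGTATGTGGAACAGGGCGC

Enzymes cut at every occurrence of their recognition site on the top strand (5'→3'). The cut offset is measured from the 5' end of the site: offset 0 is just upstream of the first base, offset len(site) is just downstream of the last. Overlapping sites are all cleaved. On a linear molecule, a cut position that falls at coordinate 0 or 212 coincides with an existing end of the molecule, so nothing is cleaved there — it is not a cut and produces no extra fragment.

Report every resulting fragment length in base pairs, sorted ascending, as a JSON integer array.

[2,6,6,7,7,9,9,9,10,10,10,10,11,12,14,17,17,23,23]

Per-enzyme occurrences:
  XjeIX GGAACAG/2: at [0, 17, 34, 51, 67, 81, 122, 143, 162, 200] ⇒ [2, 19, 36, 53, 69, 83, 124, 145, 164, 202]
  DwuIII TCGTATGT/1: at [25, 58, 105, 114, 134, 151, 169, 192] ⇒ [26, 59, 106, 115, 135, 152, 170, 193]

Pooled cuts: [2, 19, 26, 36, 53, 59, 69, 83, 106, 115, 124, 135, 145, 152, 164, 170, 193, 202]

Fragment lengths:
  [0,2): 2 bp
  [2,19): 17 bp
  [19,26): 7 bp
  [26,36): 10 bp
  [36,53): 17 bp
  [53,59): 6 bp
  [59,69): 10 bp
  [69,83): 14 bp
  [83,106): 23 bp
  [106,115): 9 bp
  [115,124): 9 bp
  [124,135): 11 bp
  [135,145): 10 bp
  [145,152): 7 bp
  [152,164): 12 bp
  [164,170): 6 bp
  [170,193): 23 bp
  [193,202): 9 bp
  [202,212): 10 bp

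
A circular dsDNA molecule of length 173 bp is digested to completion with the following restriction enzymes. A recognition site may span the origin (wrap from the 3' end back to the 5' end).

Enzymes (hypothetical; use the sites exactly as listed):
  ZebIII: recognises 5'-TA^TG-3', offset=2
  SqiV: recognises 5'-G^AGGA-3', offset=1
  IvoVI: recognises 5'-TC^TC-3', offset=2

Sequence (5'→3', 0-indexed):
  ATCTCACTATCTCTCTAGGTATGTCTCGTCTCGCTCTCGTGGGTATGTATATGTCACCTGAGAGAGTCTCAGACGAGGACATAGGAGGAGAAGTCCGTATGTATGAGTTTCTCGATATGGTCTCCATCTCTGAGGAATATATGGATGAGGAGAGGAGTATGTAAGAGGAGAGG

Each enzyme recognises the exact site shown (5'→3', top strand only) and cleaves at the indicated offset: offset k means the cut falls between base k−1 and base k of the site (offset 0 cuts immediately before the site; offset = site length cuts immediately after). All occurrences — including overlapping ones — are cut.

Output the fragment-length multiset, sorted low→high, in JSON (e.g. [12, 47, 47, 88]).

Site scan:
  ZebIII TATG/2: at [19, 43, 49, 97, 101, 115, 139, 157] ⇒ [21, 45, 51, 99, 103, 117, 141, 159]
  SqiV GAGGA/1: at [74, 84, 131, 146, 151, 164, 169] ⇒ [75, 85, 132, 147, 152, 165, 170]
  IvoVI TCTC/2: at [1, 9, 11, 23, 28, 34, 66, 109, 120, 126] ⇒ [3, 11, 13, 25, 30, 36, 68, 111, 122, 128]

Pooled cuts: [3, 11, 13, 21, 25, 30, 36, 45, 51, 68, 75, 85, 99, 103, 111, 117, 122, 128, 132, 141, 147, 152, 159, 165, 170]

Fragments:
  3→11: 8 bp
  11→13: 2 bp
  13→21: 8 bp
  21→25: 4 bp
  25→30: 5 bp
  30→36: 6 bp
  36→45: 9 bp
  45→51: 6 bp
  51→68: 17 bp
  68→75: 7 bp
  75→85: 10 bp
  85→99: 14 bp
  99→103: 4 bp
  103→111: 8 bp
  111→117: 6 bp
  117→122: 5 bp
  122→128: 6 bp
  128→132: 4 bp
  132→141: 9 bp
  141→147: 6 bp
  147→152: 5 bp
  152→159: 7 bp
  159→165: 6 bp
  165→170: 5 bp
  170→3 (wrap): 173-170+3 = 6 bp

[2,4,4,4,5,5,5,5,6,6,6,6,6,6,6,7,7,8,8,8,9,9,10,14,17]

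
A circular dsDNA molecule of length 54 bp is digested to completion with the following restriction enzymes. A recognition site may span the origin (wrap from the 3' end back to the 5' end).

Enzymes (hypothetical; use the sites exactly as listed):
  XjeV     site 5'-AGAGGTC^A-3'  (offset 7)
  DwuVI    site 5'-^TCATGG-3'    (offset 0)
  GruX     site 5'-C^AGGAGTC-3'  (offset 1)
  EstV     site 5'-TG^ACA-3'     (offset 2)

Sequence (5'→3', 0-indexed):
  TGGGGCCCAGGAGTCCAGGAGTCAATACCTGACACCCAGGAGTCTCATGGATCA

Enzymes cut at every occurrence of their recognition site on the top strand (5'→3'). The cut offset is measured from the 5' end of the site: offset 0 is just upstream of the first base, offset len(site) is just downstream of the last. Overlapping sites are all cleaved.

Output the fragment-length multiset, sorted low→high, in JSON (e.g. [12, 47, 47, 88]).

Site scan:
  XjeV (AGAGGTCA, off=7): no sites
  DwuVI (TCATGG, off=0): starts [44, 51] → cuts [44, 51]
  GruX (CAGGAGTC, off=1): starts [7, 15, 36] → cuts [8, 16, 37]
  EstV (TGACA, off=2): starts [29] → cuts [31]

All cut coordinates (distinct, sorted): [8, 16, 31, 37, 44, 51]

Fragments:
  8→16: 8 bp
  16→31: 15 bp
  31→37: 6 bp
  37→44: 7 bp
  44→51: 7 bp
  51→8 (wrap): 54-51+8 = 11 bp

[6,7,7,8,11,15]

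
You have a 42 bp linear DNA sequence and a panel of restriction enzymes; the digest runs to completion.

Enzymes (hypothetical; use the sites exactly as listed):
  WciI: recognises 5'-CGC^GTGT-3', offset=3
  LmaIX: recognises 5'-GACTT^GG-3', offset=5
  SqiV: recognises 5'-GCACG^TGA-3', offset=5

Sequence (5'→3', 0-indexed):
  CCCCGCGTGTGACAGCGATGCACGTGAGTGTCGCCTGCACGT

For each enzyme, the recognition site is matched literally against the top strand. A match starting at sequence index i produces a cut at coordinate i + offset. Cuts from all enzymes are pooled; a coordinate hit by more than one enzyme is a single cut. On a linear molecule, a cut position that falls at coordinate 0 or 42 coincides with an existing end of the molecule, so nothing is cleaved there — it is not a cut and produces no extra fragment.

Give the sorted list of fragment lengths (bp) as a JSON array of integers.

[6,18,18]

Per-enzyme occurrences:
  WciI (CGCGTGT, off=3): starts [3] → cuts [6]
  LmaIX (GACTTGG, off=5): no sites
  SqiV (GCACGTGA, off=5): starts [19] → cuts [24]

All cut coordinates (distinct, sorted): [6, 24]

Fragment lengths:
  [0,6): 6 bp
  [6,24): 18 bp
  [24,42): 18 bp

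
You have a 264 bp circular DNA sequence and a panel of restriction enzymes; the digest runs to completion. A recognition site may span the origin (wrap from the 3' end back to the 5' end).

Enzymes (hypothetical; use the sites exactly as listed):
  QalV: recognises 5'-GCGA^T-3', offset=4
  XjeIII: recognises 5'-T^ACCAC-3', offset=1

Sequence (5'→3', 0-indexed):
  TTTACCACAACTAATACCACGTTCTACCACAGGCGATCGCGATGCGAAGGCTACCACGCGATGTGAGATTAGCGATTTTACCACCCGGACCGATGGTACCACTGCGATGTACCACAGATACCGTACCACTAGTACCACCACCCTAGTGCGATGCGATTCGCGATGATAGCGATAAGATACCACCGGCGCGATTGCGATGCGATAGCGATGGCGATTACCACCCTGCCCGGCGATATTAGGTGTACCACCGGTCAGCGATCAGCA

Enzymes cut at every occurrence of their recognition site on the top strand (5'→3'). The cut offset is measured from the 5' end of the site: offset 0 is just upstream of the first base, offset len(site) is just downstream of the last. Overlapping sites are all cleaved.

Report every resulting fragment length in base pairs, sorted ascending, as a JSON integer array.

Scan for sites:
  QalV GCGAT/4: at [32, 38, 57, 71, 103, 147, 152, 159, 168, 187, 193, 198, 204, 210, 229, 254] ⇒ [36, 42, 61, 75, 107, 151, 156, 163, 172, 191, 197, 202, 208, 214, 233, 258]
  XjeIII TACCAC/1: at [2, 14, 24, 51, 78, 96, 109, 123, 132, 177, 215, 242] ⇒ [3, 15, 25, 52, 79, 97, 110, 124, 133, 178, 216, 243]

Pooled cuts: [3, 15, 25, 36, 42, 52, 61, 75, 79, 97, 107, 110, 124, 133, 151, 156, 163, 172, 178, 191, 197, 202, 208, 214, 216, 233, 243, 258]

Fragments:
  3→15: 12 bp
  15→25: 10 bp
  25→36: 11 bp
  36→42: 6 bp
  42→52: 10 bp
  52→61: 9 bp
  61→75: 14 bp
  75→79: 4 bp
  79→97: 18 bp
  97→107: 10 bp
  107→110: 3 bp
  110→124: 14 bp
  124→133: 9 bp
  133→151: 18 bp
  151→156: 5 bp
  156→163: 7 bp
  163→172: 9 bp
  172→178: 6 bp
  178→191: 13 bp
  191→197: 6 bp
  197→202: 5 bp
  202→208: 6 bp
  208→214: 6 bp
  214→216: 2 bp
  216→233: 17 bp
  233→243: 10 bp
  243→258: 15 bp
  258→3 (wrap): 264-258+3 = 9 bp

[2,3,4,5,5,6,6,6,6,6,7,9,9,9,9,10,10,10,10,11,12,13,14,14,15,17,18,18]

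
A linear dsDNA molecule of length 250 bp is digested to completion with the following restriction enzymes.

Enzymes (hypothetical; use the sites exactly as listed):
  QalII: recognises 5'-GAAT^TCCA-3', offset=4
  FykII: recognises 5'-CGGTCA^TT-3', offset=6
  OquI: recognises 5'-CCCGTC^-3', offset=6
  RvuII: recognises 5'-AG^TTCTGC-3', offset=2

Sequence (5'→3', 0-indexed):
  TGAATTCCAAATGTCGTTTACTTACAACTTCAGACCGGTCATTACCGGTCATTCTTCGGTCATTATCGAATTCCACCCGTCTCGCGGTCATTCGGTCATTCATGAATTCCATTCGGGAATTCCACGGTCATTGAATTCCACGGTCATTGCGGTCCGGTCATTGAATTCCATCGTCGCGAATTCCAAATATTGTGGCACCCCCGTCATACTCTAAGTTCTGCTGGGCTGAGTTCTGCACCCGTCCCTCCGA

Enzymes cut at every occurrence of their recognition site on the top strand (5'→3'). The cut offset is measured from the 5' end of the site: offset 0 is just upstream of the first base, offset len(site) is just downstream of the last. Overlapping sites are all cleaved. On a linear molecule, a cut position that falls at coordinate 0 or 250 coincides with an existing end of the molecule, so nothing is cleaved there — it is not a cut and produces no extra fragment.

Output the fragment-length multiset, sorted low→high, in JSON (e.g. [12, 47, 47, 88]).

Site scan:
  QalII GAATTCCA/4: at [1, 67, 103, 116, 132, 162, 177] ⇒ [5, 71, 107, 120, 136, 166, 181]
  FykII CGGTCATT/6: at [35, 45, 56, 84, 92, 124, 140, 154] ⇒ [41, 51, 62, 90, 98, 130, 146, 160]
  OquI CCCGTC/6: at [75, 199, 237] ⇒ [81, 205, 243]
  RvuII AGTTCTGC/2: at [213, 228] ⇒ [215, 230]

Pooled cuts: [5, 41, 51, 62, 71, 81, 90, 98, 107, 120, 130, 136, 146, 160, 166, 181, 205, 215, 230, 243]

Fragments:
  [0,5): 5 bp
  [5,41): 36 bp
  [41,51): 10 bp
  [51,62): 11 bp
  [62,71): 9 bp
  [71,81): 10 bp
  [81,90): 9 bp
  [90,98): 8 bp
  [98,107): 9 bp
  [107,120): 13 bp
  [120,130): 10 bp
  [130,136): 6 bp
  [136,146): 10 bp
  [146,160): 14 bp
  [160,166): 6 bp
  [166,181): 15 bp
  [181,205): 24 bp
  [205,215): 10 bp
  [215,230): 15 bp
  [230,243): 13 bp
  [243,250): 7 bp

[5,6,6,7,8,9,9,9,10,10,10,10,10,11,13,13,14,15,15,24,36]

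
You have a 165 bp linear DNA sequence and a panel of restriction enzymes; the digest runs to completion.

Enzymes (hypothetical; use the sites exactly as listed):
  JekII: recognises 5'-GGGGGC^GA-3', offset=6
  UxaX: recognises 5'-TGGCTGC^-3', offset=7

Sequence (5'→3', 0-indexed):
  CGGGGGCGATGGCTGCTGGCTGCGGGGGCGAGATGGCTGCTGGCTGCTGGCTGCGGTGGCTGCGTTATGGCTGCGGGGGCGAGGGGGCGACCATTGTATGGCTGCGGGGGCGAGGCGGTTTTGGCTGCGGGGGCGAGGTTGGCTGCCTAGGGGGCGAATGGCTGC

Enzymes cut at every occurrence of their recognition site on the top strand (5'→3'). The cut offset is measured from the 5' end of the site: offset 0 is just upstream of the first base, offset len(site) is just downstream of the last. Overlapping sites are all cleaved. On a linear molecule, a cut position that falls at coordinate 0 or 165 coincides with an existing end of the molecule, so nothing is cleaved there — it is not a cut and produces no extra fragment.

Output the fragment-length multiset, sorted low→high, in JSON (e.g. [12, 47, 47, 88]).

[6,6,6,6,7,7,7,7,8,9,9,9,10,11,11,12,17,17]

Scan for sites:
  JekII (GGGGGCGA, off=6): starts [1, 23, 74, 82, 105, 128, 149] → cuts [7, 29, 80, 88, 111, 134, 155]
  UxaX (TGGCTGC, off=7): starts [9, 16, 33, 40, 47, 56, 67, 98, 121, 139, 158] → cuts [16, 23, 40, 47, 54, 63, 74, 105, 128, 146] (position 165 is a terminus of the linear molecule — no cut)

All cut coordinates (distinct, sorted): [7, 16, 23, 29, 40, 47, 54, 63, 74, 80, 88, 105, 111, 128, 134, 146, 155]

Fragment lengths:
  [0,7): 7 bp
  [7,16): 9 bp
  [16,23): 7 bp
  [23,29): 6 bp
  [29,40): 11 bp
  [40,47): 7 bp
  [47,54): 7 bp
  [54,63): 9 bp
  [63,74): 11 bp
  [74,80): 6 bp
  [80,88): 8 bp
  [88,105): 17 bp
  [105,111): 6 bp
  [111,128): 17 bp
  [128,134): 6 bp
  [134,146): 12 bp
  [146,155): 9 bp
  [155,165): 10 bp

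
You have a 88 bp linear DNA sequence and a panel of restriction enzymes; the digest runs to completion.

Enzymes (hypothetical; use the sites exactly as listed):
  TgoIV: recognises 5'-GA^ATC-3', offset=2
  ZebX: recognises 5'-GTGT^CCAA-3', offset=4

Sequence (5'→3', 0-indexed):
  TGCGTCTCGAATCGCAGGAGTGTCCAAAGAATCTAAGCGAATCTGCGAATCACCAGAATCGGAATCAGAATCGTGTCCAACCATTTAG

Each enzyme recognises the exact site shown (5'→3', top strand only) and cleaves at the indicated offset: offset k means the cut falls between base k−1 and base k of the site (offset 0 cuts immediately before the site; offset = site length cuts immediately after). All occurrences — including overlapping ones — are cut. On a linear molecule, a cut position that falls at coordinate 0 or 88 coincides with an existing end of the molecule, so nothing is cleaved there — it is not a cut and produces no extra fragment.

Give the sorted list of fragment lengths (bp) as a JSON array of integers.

Site scan:
  TgoIV GAATC/2: at [8, 28, 38, 46, 55, 61, 67] ⇒ [10, 30, 40, 48, 57, 63, 69]
  ZebX GTGTCCAA/4: at [19, 72] ⇒ [23, 76]

Pooled cuts: [10, 23, 30, 40, 48, 57, 63, 69, 76]

Fragment lengths:
  [0,10): 10 bp
  [10,23): 13 bp
  [23,30): 7 bp
  [30,40): 10 bp
  [40,48): 8 bp
  [48,57): 9 bp
  [57,63): 6 bp
  [63,69): 6 bp
  [69,76): 7 bp
  [76,88): 12 bp

[6,6,7,7,8,9,10,10,12,13]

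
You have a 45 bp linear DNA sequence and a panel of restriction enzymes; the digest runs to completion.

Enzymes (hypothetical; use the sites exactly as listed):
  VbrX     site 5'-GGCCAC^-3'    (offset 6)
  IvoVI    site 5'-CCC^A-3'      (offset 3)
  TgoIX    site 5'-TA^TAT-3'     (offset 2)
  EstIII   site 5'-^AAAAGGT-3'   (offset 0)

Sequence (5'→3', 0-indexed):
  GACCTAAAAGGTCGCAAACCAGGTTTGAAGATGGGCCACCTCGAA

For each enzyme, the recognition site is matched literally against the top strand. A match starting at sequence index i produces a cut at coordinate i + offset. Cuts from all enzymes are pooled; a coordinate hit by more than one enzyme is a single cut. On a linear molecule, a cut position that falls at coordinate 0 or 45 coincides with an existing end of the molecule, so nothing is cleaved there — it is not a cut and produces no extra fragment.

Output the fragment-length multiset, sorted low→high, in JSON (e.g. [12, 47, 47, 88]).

[5,6,34]

Scan for sites:
  VbrX GGCCAC/6: at [33] ⇒ [39]
  IvoVI (CCCA, off=3): no sites
  TgoIX (TATAT, off=2): no sites
  EstIII AAAAGGT/0: at [5] ⇒ [5]

Pooled cuts: [5, 39]

Fragments:
  [0,5): 5 bp
  [5,39): 34 bp
  [39,45): 6 bp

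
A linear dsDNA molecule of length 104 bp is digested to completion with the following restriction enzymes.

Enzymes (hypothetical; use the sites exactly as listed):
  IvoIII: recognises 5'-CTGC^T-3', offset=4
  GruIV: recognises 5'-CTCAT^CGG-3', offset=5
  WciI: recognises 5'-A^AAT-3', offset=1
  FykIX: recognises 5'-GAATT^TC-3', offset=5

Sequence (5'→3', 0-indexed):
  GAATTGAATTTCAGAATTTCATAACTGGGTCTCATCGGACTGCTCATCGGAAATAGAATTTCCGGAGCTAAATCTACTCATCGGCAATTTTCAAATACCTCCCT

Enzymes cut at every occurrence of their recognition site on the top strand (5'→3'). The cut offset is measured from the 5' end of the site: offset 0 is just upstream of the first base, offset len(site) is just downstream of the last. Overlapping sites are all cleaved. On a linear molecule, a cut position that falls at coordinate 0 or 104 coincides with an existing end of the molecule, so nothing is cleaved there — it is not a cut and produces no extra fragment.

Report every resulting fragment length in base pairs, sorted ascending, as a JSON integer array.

Per-enzyme occurrences:
  IvoIII CTGCT/4: at [39] ⇒ [43]
  GruIV CTCATCGG/5: at [30, 42, 76] ⇒ [35, 47, 81]
  WciI AAAT/1: at [50, 69, 92] ⇒ [51, 70, 93]
  FykIX GAATTTC/5: at [5, 13, 55] ⇒ [10, 18, 60]

All cut coordinates (distinct, sorted): [10, 18, 35, 43, 47, 51, 60, 70, 81, 93]

Fragments:
  [0,10): 10 bp
  [10,18): 8 bp
  [18,35): 17 bp
  [35,43): 8 bp
  [43,47): 4 bp
  [47,51): 4 bp
  [51,60): 9 bp
  [60,70): 10 bp
  [70,81): 11 bp
  [81,93): 12 bp
  [93,104): 11 bp

[4,4,8,8,9,10,10,11,11,12,17]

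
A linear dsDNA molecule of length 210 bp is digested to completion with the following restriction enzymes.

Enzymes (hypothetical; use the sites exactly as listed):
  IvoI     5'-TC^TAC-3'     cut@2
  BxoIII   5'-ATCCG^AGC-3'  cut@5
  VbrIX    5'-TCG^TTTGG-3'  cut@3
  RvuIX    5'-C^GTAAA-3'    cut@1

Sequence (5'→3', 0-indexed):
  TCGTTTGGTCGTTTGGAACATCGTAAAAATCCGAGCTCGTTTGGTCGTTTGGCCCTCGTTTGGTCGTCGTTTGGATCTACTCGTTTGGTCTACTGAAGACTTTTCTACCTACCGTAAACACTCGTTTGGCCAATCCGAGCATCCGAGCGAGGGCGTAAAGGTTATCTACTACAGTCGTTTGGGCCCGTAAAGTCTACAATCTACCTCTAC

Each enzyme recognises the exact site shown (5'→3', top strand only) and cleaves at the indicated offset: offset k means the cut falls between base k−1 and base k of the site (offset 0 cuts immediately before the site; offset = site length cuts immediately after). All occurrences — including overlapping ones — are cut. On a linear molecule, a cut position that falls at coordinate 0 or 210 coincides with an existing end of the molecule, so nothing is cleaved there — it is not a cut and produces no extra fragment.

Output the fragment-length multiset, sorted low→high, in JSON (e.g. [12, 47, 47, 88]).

[3,3,6,6,6,7,7,8,8,8,8,8,8,9,9,11,11,11,11,11,11,12,13,15]

Per-enzyme occurrences:
  IvoI TCTAC/2: at [75, 88, 103, 164, 192, 199, 205] ⇒ [77, 90, 105, 166, 194, 201, 207]
  BxoIII ATCCGAGC/5: at [28, 132, 140] ⇒ [33, 137, 145]
  VbrIX TCGTTTGG/3: at [0, 8, 36, 44, 55, 66, 80, 121, 174] ⇒ [3, 11, 39, 47, 58, 69, 83, 124, 177]
  RvuIX CGTAAA/1: at [21, 112, 153, 185] ⇒ [22, 113, 154, 186]

Pooled cuts: [3, 11, 22, 33, 39, 47, 58, 69, 77, 83, 90, 105, 113, 124, 137, 145, 154, 166, 177, 186, 194, 201, 207]

Fragments:
  [0,3): 3 bp
  [3,11): 8 bp
  [11,22): 11 bp
  [22,33): 11 bp
  [33,39): 6 bp
  [39,47): 8 bp
  [47,58): 11 bp
  [58,69): 11 bp
  [69,77): 8 bp
  [77,83): 6 bp
  [83,90): 7 bp
  [90,105): 15 bp
  [105,113): 8 bp
  [113,124): 11 bp
  [124,137): 13 bp
  [137,145): 8 bp
  [145,154): 9 bp
  [154,166): 12 bp
  [166,177): 11 bp
  [177,186): 9 bp
  [186,194): 8 bp
  [194,201): 7 bp
  [201,207): 6 bp
  [207,210): 3 bp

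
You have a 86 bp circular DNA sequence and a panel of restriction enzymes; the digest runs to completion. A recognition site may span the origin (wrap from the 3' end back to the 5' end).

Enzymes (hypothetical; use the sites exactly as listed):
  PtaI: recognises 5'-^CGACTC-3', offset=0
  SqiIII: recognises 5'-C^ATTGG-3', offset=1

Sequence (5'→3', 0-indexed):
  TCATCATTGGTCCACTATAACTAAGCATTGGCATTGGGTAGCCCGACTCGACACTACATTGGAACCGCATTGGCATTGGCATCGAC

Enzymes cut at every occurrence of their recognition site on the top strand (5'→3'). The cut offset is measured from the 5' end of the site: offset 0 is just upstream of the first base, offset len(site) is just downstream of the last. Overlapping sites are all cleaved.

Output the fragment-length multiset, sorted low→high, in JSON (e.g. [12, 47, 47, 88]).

[6,6,8,9,11,11,14,21]

Scan for sites:
  PtaI CGACTC/0: at [43, 82] ⇒ [43, 82]
  SqiIII CATTGG/1: at [4, 25, 31, 56, 67, 73] ⇒ [5, 26, 32, 57, 68, 74]

Pooled cuts: [5, 26, 32, 43, 57, 68, 74, 82]

Fragments:
  5→26: 21 bp
  26→32: 6 bp
  32→43: 11 bp
  43→57: 14 bp
  57→68: 11 bp
  68→74: 6 bp
  74→82: 8 bp
  82→5 (wrap): 86-82+5 = 9 bp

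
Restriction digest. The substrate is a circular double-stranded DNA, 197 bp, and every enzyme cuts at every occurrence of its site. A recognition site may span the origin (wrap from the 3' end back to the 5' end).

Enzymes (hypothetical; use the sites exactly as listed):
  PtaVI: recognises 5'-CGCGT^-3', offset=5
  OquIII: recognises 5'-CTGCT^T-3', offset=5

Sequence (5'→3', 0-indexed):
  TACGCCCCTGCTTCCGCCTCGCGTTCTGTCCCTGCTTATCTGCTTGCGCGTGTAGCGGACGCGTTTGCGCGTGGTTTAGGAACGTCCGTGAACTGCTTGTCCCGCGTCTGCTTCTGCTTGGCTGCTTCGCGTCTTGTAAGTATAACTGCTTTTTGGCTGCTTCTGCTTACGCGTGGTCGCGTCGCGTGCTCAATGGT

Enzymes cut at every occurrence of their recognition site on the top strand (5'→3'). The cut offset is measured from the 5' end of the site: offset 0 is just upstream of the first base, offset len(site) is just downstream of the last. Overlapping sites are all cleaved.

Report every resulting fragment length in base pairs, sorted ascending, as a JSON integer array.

Scan for sites:
  PtaVI CGCGT/5: at [19, 46, 59, 67, 102, 127, 169, 177, 182] ⇒ [24, 51, 64, 72, 107, 132, 174, 182, 187]
  OquIII CTGCTT/5: at [7, 31, 39, 92, 107, 113, 121, 145, 156, 162] ⇒ [12, 36, 44, 97, 112, 118, 126, 150, 161, 167]

Pooled cuts: [12, 24, 36, 44, 51, 64, 72, 97, 107, 112, 118, 126, 132, 150, 161, 167, 174, 182, 187]

Fragment lengths:
  12→24: 12 bp
  24→36: 12 bp
  36→44: 8 bp
  44→51: 7 bp
  51→64: 13 bp
  64→72: 8 bp
  72→97: 25 bp
  97→107: 10 bp
  107→112: 5 bp
  112→118: 6 bp
  118→126: 8 bp
  126→132: 6 bp
  132→150: 18 bp
  150→161: 11 bp
  161→167: 6 bp
  167→174: 7 bp
  174→182: 8 bp
  182→187: 5 bp
  187→12 (wrap): 197-187+12 = 22 bp

[5,5,6,6,6,7,7,8,8,8,8,10,11,12,12,13,18,22,25]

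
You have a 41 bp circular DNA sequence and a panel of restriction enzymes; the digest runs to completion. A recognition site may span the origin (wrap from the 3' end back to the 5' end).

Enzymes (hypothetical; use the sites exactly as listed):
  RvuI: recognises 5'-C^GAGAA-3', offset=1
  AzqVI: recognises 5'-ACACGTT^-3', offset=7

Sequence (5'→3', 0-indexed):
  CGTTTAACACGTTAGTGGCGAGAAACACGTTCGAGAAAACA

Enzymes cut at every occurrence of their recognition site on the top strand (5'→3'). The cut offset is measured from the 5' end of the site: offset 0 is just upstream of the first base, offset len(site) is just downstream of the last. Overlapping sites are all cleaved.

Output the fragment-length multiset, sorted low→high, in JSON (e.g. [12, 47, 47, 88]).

[1,6,9,12,13]

Scan for sites:
  RvuI CGAGAA/1: at [18, 31] ⇒ [19, 32]
  AzqVI ACACGTT/7: at [6, 24, 38] ⇒ [4, 13, 31]

Pooled cuts: [4, 13, 19, 31, 32]

Fragment lengths:
  4→13: 9 bp
  13→19: 6 bp
  19→31: 12 bp
  31→32: 1 bp
  32→4 (wrap): 41-32+4 = 13 bp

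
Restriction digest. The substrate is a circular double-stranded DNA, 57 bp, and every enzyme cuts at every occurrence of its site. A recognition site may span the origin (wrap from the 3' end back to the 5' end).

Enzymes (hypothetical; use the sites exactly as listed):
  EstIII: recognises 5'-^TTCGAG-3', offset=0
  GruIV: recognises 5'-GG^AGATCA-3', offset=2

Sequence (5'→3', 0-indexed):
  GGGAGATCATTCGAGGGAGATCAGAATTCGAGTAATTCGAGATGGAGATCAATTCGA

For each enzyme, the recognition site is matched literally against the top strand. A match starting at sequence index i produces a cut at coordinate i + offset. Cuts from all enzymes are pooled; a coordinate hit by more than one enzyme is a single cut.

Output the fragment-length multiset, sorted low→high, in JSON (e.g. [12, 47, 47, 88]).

[6,7,8,8,9,9,10]

Per-enzyme occurrences:
  EstIII (TTCGAG, off=0): starts [9, 26, 35, 52] → cuts [9, 26, 35, 52]
  GruIV (GGAGATCA, off=2): starts [1, 15, 43] → cuts [3, 17, 45]

All cut coordinates (distinct, sorted): [3, 9, 17, 26, 35, 45, 52]

Fragment lengths:
  3→9: 6 bp
  9→17: 8 bp
  17→26: 9 bp
  26→35: 9 bp
  35→45: 10 bp
  45→52: 7 bp
  52→3 (wrap): 57-52+3 = 8 bp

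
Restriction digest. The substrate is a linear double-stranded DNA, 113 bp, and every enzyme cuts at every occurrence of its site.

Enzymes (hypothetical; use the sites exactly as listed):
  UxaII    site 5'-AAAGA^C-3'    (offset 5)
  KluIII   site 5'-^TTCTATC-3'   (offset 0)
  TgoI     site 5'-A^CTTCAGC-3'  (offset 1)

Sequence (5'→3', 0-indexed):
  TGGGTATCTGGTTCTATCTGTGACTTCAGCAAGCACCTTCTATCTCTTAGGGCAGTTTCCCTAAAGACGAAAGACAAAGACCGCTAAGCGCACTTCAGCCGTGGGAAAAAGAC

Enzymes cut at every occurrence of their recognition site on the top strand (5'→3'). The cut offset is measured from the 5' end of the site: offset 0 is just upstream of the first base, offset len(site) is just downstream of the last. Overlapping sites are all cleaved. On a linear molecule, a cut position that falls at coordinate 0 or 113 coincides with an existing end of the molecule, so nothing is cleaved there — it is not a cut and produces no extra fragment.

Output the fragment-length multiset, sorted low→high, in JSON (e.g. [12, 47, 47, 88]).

[1,6,7,11,12,12,14,20,30]

Scan for sites:
  UxaII (AAAGAC, off=5): starts [62, 69, 75, 107] → cuts [67, 74, 80, 112]
  KluIII (TTCTATC, off=0): starts [11, 37] → cuts [11, 37]
  TgoI (ACTTCAGC, off=1): starts [22, 91] → cuts [23, 92]

Pooled cuts: [11, 23, 37, 67, 74, 80, 92, 112]

Fragment lengths:
  [0,11): 11 bp
  [11,23): 12 bp
  [23,37): 14 bp
  [37,67): 30 bp
  [67,74): 7 bp
  [74,80): 6 bp
  [80,92): 12 bp
  [92,112): 20 bp
  [112,113): 1 bp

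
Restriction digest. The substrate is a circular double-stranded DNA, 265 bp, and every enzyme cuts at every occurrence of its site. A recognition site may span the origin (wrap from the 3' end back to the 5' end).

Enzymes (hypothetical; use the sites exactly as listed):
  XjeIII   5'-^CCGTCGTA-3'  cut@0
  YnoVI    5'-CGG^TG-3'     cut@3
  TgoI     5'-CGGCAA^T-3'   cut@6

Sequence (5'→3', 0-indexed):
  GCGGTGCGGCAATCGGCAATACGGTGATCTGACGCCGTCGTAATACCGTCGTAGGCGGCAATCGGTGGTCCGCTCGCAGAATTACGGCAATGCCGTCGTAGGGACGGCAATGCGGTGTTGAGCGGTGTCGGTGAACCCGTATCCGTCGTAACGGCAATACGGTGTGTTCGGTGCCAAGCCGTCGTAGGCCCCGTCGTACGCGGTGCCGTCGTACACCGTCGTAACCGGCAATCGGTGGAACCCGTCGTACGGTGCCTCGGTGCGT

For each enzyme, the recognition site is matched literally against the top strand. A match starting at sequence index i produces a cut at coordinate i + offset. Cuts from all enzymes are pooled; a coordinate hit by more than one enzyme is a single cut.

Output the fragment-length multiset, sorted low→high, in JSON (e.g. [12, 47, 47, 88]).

Per-enzyme occurrences:
  XjeIII (CCGTCGTA, off=0): starts [34, 45, 92, 142, 178, 190, 205, 215, 241] → cuts [34, 45, 92, 142, 178, 190, 205, 215, 241]
  YnoVI (CGGTG, off=3): starts [1, 21, 62, 112, 122, 128, 159, 168, 200, 232, 249, 257] → cuts [4, 24, 65, 115, 125, 131, 162, 171, 203, 235, 252, 260]
  TgoI (CGGCAAT, off=6): starts [6, 13, 55, 84, 104, 151, 225] → cuts [12, 19, 61, 90, 110, 157, 231]

Pooled cuts: [4, 12, 19, 24, 34, 45, 61, 65, 90, 92, 110, 115, 125, 131, 142, 157, 162, 171, 178, 190, 203, 205, 215, 231, 235, 241, 252, 260]

Fragments:
  4→12: 8 bp
  12→19: 7 bp
  19→24: 5 bp
  24→34: 10 bp
  34→45: 11 bp
  45→61: 16 bp
  61→65: 4 bp
  65→90: 25 bp
  90→92: 2 bp
  92→110: 18 bp
  110→115: 5 bp
  115→125: 10 bp
  125→131: 6 bp
  131→142: 11 bp
  142→157: 15 bp
  157→162: 5 bp
  162→171: 9 bp
  171→178: 7 bp
  178→190: 12 bp
  190→203: 13 bp
  203→205: 2 bp
  205→215: 10 bp
  215→231: 16 bp
  231→235: 4 bp
  235→241: 6 bp
  241→252: 11 bp
  252→260: 8 bp
  260→4 (wrap): 265-260+4 = 9 bp

[2,2,4,4,5,5,5,6,6,7,7,8,8,9,9,10,10,10,11,11,11,12,13,15,16,16,18,25]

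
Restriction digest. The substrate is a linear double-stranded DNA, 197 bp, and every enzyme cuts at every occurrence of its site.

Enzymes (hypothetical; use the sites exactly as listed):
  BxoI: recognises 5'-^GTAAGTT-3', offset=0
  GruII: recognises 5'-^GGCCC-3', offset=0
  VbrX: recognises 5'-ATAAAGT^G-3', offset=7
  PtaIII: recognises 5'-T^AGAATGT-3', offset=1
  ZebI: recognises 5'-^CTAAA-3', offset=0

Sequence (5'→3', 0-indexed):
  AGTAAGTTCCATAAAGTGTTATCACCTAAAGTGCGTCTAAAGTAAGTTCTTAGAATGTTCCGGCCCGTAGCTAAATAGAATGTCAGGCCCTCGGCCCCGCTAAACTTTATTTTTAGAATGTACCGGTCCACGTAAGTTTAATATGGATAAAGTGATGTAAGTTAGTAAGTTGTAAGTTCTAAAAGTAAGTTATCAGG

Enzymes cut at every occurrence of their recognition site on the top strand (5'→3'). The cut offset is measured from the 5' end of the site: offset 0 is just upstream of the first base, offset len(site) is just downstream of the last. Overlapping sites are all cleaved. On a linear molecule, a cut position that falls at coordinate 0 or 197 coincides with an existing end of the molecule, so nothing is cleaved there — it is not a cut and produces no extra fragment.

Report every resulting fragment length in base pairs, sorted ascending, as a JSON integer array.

Scan for sites:
  BxoI (GTAAGTT, off=0): starts [1, 41, 131, 156, 164, 171, 184] → cuts [1, 41, 131, 156, 164, 171, 184]
  GruII (GGCCC, off=0): starts [61, 85, 92] → cuts [61, 85, 92]
  VbrX (ATAAAGTG, off=7): starts [10, 146] → cuts [17, 153]
  PtaIII (TAGAATGT, off=1): starts [50, 75, 113] → cuts [51, 76, 114]
  ZebI (CTAAA, off=0): starts [25, 36, 70, 99, 178] → cuts [25, 36, 70, 99, 178]

Pooled cuts: [1, 17, 25, 36, 41, 51, 61, 70, 76, 85, 92, 99, 114, 131, 153, 156, 164, 171, 178, 184]

Fragments:
  [0,1): 1 bp
  [1,17): 16 bp
  [17,25): 8 bp
  [25,36): 11 bp
  [36,41): 5 bp
  [41,51): 10 bp
  [51,61): 10 bp
  [61,70): 9 bp
  [70,76): 6 bp
  [76,85): 9 bp
  [85,92): 7 bp
  [92,99): 7 bp
  [99,114): 15 bp
  [114,131): 17 bp
  [131,153): 22 bp
  [153,156): 3 bp
  [156,164): 8 bp
  [164,171): 7 bp
  [171,178): 7 bp
  [178,184): 6 bp
  [184,197): 13 bp

[1,3,5,6,6,7,7,7,7,8,8,9,9,10,10,11,13,15,16,17,22]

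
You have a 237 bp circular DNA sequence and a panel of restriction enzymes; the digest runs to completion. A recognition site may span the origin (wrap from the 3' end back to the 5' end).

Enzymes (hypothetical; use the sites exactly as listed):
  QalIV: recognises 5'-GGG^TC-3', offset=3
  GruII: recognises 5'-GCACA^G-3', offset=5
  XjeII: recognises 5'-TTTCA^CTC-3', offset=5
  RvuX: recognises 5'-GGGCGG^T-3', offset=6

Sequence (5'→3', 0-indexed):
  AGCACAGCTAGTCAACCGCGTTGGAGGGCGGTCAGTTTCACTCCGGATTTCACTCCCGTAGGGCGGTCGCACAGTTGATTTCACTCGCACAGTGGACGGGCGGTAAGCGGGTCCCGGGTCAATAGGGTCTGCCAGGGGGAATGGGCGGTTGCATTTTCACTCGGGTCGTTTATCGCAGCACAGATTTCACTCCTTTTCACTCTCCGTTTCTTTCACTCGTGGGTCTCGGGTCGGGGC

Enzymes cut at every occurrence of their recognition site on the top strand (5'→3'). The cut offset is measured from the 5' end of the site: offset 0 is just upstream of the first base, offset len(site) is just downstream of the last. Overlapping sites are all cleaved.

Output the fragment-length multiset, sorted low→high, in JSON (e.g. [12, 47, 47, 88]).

Scan for sites:
  QalIV GGGTC/3: at [108, 115, 124, 162, 220, 227] ⇒ [111, 118, 127, 165, 223, 230]
  GruII GCACAG/5: at [1, 68, 86, 177] ⇒ [6, 73, 91, 182]
  XjeII TTTCACTC/5: at [35, 47, 78, 154, 184, 194, 210] ⇒ [40, 52, 83, 159, 189, 199, 215]
  RvuX GGGCGGT/6: at [25, 60, 97, 142] ⇒ [31, 66, 103, 148]

Pooled cuts: [6, 31, 40, 52, 66, 73, 83, 91, 103, 111, 118, 127, 148, 159, 165, 182, 189, 199, 215, 223, 230]

Fragments:
  6→31: 25 bp
  31→40: 9 bp
  40→52: 12 bp
  52→66: 14 bp
  66→73: 7 bp
  73→83: 10 bp
  83→91: 8 bp
  91→103: 12 bp
  103→111: 8 bp
  111→118: 7 bp
  118→127: 9 bp
  127→148: 21 bp
  148→159: 11 bp
  159→165: 6 bp
  165→182: 17 bp
  182→189: 7 bp
  189→199: 10 bp
  199→215: 16 bp
  215→223: 8 bp
  223→230: 7 bp
  230→6 (wrap): 237-230+6 = 13 bp

[6,7,7,7,7,8,8,8,9,9,10,10,11,12,12,13,14,16,17,21,25]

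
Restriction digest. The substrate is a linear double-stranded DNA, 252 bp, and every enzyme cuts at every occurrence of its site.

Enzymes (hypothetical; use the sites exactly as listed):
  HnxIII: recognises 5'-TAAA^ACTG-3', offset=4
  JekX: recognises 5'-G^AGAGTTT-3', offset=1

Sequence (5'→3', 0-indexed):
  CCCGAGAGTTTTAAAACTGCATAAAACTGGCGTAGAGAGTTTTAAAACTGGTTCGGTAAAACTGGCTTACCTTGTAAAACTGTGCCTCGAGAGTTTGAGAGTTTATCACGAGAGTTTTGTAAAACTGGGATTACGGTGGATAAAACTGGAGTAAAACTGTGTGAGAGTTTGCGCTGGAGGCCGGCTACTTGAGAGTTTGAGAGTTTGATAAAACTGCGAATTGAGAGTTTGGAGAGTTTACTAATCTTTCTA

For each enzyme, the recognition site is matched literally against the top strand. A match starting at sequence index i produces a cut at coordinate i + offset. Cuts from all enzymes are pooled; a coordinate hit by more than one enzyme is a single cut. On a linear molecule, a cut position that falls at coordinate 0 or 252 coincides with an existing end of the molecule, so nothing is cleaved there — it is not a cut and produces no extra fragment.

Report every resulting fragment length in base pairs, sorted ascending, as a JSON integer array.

[4,8,8,8,9,10,10,11,11,11,11,11,13,13,13,14,18,20,21,28]

Scan for sites:
  HnxIII (TAAAACTG, off=4): starts [11, 21, 42, 56, 74, 119, 140, 151, 208] → cuts [15, 25, 46, 60, 78, 123, 144, 155, 212]
  JekX (GAGAGTTT, off=1): starts [3, 34, 88, 96, 109, 162, 190, 198, 222, 231] → cuts [4, 35, 89, 97, 110, 163, 191, 199, 223, 232]

All cut coordinates (distinct, sorted): [4, 15, 25, 35, 46, 60, 78, 89, 97, 110, 123, 144, 155, 163, 191, 199, 212, 223, 232]

Fragments:
  [0,4): 4 bp
  [4,15): 11 bp
  [15,25): 10 bp
  [25,35): 10 bp
  [35,46): 11 bp
  [46,60): 14 bp
  [60,78): 18 bp
  [78,89): 11 bp
  [89,97): 8 bp
  [97,110): 13 bp
  [110,123): 13 bp
  [123,144): 21 bp
  [144,155): 11 bp
  [155,163): 8 bp
  [163,191): 28 bp
  [191,199): 8 bp
  [199,212): 13 bp
  [212,223): 11 bp
  [223,232): 9 bp
  [232,252): 20 bp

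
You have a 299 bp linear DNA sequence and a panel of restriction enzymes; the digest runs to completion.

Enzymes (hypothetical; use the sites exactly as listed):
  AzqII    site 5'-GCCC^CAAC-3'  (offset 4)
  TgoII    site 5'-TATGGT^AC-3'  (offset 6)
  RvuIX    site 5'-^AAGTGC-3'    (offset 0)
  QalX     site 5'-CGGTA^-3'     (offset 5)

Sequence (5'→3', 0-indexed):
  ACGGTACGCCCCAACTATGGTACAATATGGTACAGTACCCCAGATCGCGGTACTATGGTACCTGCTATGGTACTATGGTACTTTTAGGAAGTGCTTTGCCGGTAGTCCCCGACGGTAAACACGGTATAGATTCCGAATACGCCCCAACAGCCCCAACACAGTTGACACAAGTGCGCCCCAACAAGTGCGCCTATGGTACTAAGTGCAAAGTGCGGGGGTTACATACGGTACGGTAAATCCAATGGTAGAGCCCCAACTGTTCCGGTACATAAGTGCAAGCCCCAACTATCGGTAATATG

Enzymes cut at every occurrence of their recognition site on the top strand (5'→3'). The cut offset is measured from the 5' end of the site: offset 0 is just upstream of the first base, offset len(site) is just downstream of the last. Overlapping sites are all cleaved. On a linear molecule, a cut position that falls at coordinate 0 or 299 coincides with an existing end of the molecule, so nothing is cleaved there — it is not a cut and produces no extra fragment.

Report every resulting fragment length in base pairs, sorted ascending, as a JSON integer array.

Scan for sites:
  AzqII GCCCCAAC/4: at [7, 140, 149, 174, 249, 278] ⇒ [11, 144, 153, 178, 253, 282]
  TgoII TATGGTAC/6: at [15, 25, 53, 65, 73, 191] ⇒ [21, 31, 59, 71, 79, 197]
  RvuIX AAGTGC/0: at [88, 168, 182, 200, 207, 270] ⇒ [88, 168, 182, 200, 207, 270]
  QalX CGGTA/5: at [1, 47, 99, 112, 121, 225, 230, 262, 289] ⇒ [6, 52, 104, 117, 126, 230, 235, 267, 294]

All cut coordinates (distinct, sorted): [6, 11, 21, 31, 52, 59, 71, 79, 88, 104, 117, 126, 144, 153, 168, 178, 182, 197, 200, 207, 230, 235, 253, 267, 270, 282, 294]

Fragment lengths:
  [0,6): 6 bp
  [6,11): 5 bp
  [11,21): 10 bp
  [21,31): 10 bp
  [31,52): 21 bp
  [52,59): 7 bp
  [59,71): 12 bp
  [71,79): 8 bp
  [79,88): 9 bp
  [88,104): 16 bp
  [104,117): 13 bp
  [117,126): 9 bp
  [126,144): 18 bp
  [144,153): 9 bp
  [153,168): 15 bp
  [168,178): 10 bp
  [178,182): 4 bp
  [182,197): 15 bp
  [197,200): 3 bp
  [200,207): 7 bp
  [207,230): 23 bp
  [230,235): 5 bp
  [235,253): 18 bp
  [253,267): 14 bp
  [267,270): 3 bp
  [270,282): 12 bp
  [282,294): 12 bp
  [294,299): 5 bp

[3,3,4,5,5,5,6,7,7,8,9,9,9,10,10,10,12,12,12,13,14,15,15,16,18,18,21,23]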